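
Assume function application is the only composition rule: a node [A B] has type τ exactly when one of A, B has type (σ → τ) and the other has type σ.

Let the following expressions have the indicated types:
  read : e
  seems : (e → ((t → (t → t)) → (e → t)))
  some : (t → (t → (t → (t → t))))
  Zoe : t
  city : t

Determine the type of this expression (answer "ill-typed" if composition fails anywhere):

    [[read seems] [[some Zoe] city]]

At [read seems], seems : (e → ((t → (t → t)) → (e → t))) takes read : e, giving ((t → (t → t)) → (e → t)).
At [some Zoe], some : (t → (t → (t → (t → t)))) takes Zoe : t, giving (t → (t → (t → t))).
At [[some Zoe] city], [some Zoe] : (t → (t → (t → t))) takes city : t, giving (t → (t → t)).
At [[read seems] [[some Zoe] city]], [read seems] : ((t → (t → t)) → (e → t)) takes [[some Zoe] city] : (t → (t → t)), giving (e → t).

(e → t)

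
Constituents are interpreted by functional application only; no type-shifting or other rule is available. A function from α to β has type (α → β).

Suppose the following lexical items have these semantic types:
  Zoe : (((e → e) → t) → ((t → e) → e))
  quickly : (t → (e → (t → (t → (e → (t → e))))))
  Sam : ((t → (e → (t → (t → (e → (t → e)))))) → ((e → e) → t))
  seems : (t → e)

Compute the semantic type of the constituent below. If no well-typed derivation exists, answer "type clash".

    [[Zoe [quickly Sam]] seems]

e

[quickly Sam]: ((t → (e → (t → (t → (e → (t → e)))))) → ((e → e) → t)) applied to (t → (e → (t → (t → (e → (t → e)))))) yields ((e → e) → t).
[Zoe [quickly Sam]]: (((e → e) → t) → ((t → e) → e)) applied to ((e → e) → t) yields ((t → e) → e).
[[Zoe [quickly Sam]] seems]: ((t → e) → e) applied to (t → e) yields e.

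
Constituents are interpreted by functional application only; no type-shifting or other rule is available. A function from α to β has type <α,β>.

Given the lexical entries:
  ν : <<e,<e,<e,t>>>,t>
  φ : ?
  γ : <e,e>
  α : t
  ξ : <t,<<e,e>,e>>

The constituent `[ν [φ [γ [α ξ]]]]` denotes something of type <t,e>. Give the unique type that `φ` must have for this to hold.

<e,<<<e,<e,<e,t>>>,t>,<t,e>>>

At [ν [φ [γ [α ξ]]]] (required: <t,e>): ν is <<e,<e,<e,t>>>,t>, which is not a function with range <t,e>; hence [φ [γ [α ξ]]] is the functor — type <<<e,<e,<e,t>>>,t>,<t,e>>.
At [φ [γ [α ξ]]] (required: <<<e,<e,<e,t>>>,t>,<t,e>>): [γ [α ξ]] is e, which is not a function with range <<<e,<e,<e,t>>>,t>,<t,e>>; hence φ is the functor — type <e,<<<e,<e,<e,t>>>,t>,<t,e>>>.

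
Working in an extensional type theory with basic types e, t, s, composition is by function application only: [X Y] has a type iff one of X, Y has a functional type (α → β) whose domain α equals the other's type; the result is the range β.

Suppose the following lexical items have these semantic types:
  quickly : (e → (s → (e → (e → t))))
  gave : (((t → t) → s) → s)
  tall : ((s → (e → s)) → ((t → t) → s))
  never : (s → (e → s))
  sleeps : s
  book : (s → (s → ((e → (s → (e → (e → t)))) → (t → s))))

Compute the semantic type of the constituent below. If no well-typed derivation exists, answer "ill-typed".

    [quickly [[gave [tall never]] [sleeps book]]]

(t → s)

[tall never]: tall is ((s → (e → s)) → ((t → t) → s)), never is (s → (e → s)); result ((t → t) → s).
[gave [tall never]]: gave is (((t → t) → s) → s), [tall never] is ((t → t) → s); result s.
[sleeps book]: book is (s → (s → ((e → (s → (e → (e → t)))) → (t → s)))), sleeps is s; result (s → ((e → (s → (e → (e → t)))) → (t → s))).
[[gave [tall never]] [sleeps book]]: [sleeps book] is (s → ((e → (s → (e → (e → t)))) → (t → s))), [gave [tall never]] is s; result ((e → (s → (e → (e → t)))) → (t → s)).
[quickly [[gave [tall never]] [sleeps book]]]: [[gave [tall never]] [sleeps book]] is ((e → (s → (e → (e → t)))) → (t → s)), quickly is (e → (s → (e → (e → t)))); result (t → s).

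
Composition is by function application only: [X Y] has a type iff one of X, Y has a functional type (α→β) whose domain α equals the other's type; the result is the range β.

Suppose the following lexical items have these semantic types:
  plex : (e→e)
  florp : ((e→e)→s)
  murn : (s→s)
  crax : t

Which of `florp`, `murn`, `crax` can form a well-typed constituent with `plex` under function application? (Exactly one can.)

florp — combines: florp : ((e→e)→s) takes plex : (e→e) as argument, giving s.
murn : (s→s) — neither side's domain matches the other.
crax : t — neither side's domain matches the other.

florp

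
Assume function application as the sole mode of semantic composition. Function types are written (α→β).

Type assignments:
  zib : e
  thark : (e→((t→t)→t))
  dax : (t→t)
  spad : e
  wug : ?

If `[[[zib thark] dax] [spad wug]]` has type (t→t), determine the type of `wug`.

For [[[zib thark] dax] [spad wug]] to have type (t→t) with [[zib thark] dax] of type t, [spad wug] must be the function: [spad wug] : (t→(t→t)).
For [spad wug] to have type (t→(t→t)) with spad of type e, wug must be the function: wug : (e→(t→(t→t))).

(e→(t→(t→t)))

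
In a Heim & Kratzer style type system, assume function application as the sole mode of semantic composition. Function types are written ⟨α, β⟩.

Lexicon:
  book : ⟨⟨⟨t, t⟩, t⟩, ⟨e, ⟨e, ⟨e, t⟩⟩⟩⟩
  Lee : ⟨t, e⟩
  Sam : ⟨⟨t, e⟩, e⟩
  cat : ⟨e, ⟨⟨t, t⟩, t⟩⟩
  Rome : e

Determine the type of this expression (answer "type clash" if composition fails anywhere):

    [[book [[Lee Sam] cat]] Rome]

⟨e, ⟨e, t⟩⟩

At [Lee Sam], Sam : ⟨⟨t, e⟩, e⟩ takes Lee : ⟨t, e⟩, giving e.
At [[Lee Sam] cat], cat : ⟨e, ⟨⟨t, t⟩, t⟩⟩ takes [Lee Sam] : e, giving ⟨⟨t, t⟩, t⟩.
At [book [[Lee Sam] cat]], book : ⟨⟨⟨t, t⟩, t⟩, ⟨e, ⟨e, ⟨e, t⟩⟩⟩⟩ takes [[Lee Sam] cat] : ⟨⟨t, t⟩, t⟩, giving ⟨e, ⟨e, ⟨e, t⟩⟩⟩.
At [[book [[Lee Sam] cat]] Rome], [book [[Lee Sam] cat]] : ⟨e, ⟨e, ⟨e, t⟩⟩⟩ takes Rome : e, giving ⟨e, ⟨e, t⟩⟩.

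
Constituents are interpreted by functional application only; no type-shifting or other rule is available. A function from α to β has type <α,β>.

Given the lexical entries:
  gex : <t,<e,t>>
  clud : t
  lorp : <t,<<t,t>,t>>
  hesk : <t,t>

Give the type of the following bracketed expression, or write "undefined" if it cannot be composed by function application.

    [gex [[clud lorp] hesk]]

At [clud lorp], lorp : <t,<<t,t>,t>> takes clud : t, giving <<t,t>,t>.
At [[clud lorp] hesk], [clud lorp] : <<t,t>,t> takes hesk : <t,t>, giving t.
At [gex [[clud lorp] hesk]], gex : <t,<e,t>> takes [[clud lorp] hesk] : t, giving <e,t>.

<e,t>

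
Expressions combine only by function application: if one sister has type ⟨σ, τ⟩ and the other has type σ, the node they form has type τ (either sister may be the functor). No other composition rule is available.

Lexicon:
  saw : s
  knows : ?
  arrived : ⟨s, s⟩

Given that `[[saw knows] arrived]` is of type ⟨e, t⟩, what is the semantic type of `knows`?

⟨s, ⟨⟨s, s⟩, ⟨e, t⟩⟩⟩

At [[saw knows] arrived] (required: ⟨e, t⟩): arrived is ⟨s, s⟩, which is not a function with range ⟨e, t⟩; hence [saw knows] is the functor — type ⟨⟨s, s⟩, ⟨e, t⟩⟩.
At [saw knows] (required: ⟨⟨s, s⟩, ⟨e, t⟩⟩): saw is s, which is not a function with range ⟨⟨s, s⟩, ⟨e, t⟩⟩; hence knows is the functor — type ⟨s, ⟨⟨s, s⟩, ⟨e, t⟩⟩⟩.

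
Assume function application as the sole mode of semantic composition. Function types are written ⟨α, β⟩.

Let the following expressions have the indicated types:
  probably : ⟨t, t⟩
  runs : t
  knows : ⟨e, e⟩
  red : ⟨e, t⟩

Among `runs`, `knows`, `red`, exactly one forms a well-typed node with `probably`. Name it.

runs — combines: probably : ⟨t, t⟩ takes runs : t as argument, giving t.
knows : ⟨e, e⟩ — probably needs t; knows needs e; neither fits.
red : ⟨e, t⟩ — probably needs t; red needs e; neither fits.

runs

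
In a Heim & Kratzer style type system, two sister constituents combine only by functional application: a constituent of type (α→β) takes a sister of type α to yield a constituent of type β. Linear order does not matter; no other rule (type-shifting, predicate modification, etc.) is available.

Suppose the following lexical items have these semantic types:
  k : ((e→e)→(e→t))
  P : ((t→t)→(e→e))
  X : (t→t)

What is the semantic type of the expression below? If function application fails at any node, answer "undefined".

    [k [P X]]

(e→t)

[P X]: functor P : ((t→t)→(e→e)), argument X : (t→t); result (e→e).
[k [P X]]: functor k : ((e→e)→(e→t)), argument [P X] : (e→e); result (e→t).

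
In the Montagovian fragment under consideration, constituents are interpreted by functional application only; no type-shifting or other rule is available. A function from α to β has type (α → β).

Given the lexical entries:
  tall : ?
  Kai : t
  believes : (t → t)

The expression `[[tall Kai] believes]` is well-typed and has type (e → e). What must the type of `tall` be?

(t → ((t → t) → (e → e)))

For [[tall Kai] believes] to have type (e → e) with believes of type (t → t), [tall Kai] must be the function: [tall Kai] : ((t → t) → (e → e)).
For [tall Kai] to have type ((t → t) → (e → e)) with Kai of type t, tall must be the function: tall : (t → ((t → t) → (e → e))).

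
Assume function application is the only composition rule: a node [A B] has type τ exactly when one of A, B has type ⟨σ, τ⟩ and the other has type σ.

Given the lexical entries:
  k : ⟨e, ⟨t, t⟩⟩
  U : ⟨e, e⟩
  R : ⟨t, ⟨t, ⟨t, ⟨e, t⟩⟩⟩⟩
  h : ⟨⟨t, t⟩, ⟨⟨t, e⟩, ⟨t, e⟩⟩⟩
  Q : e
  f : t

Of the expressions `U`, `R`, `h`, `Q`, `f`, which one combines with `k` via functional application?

Q

U : ⟨e, e⟩ — k needs e; U needs e; neither fits.
R : ⟨t, ⟨t, ⟨t, ⟨e, t⟩⟩⟩⟩ — k needs e; R needs t; neither fits.
h : ⟨⟨t, t⟩, ⟨⟨t, e⟩, ⟨t, e⟩⟩⟩ — k needs e; h needs ⟨t, t⟩; neither fits.
Q — combines: k : ⟨e, ⟨t, t⟩⟩ takes Q : e as argument, giving ⟨t, t⟩.
f : t — k needs e; f needs nothing (atomic); neither fits.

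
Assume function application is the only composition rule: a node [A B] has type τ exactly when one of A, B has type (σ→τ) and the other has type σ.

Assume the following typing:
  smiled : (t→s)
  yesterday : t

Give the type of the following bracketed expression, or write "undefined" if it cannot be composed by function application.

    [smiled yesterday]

[smiled yesterday]: smiled is (t→s), yesterday is t; result s.

s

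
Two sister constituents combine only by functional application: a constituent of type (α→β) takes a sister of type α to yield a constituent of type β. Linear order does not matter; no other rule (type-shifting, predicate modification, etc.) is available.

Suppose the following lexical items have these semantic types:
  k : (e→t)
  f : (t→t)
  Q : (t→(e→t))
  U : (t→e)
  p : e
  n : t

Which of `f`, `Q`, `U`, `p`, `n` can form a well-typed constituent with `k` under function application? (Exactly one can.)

p

f : (t→t) — k needs e; f needs t; neither fits.
Q : (t→(e→t)) — k needs e; Q needs t; neither fits.
U : (t→e) — k needs e; U needs t; neither fits.
p — combines: k : (e→t) takes p : e as argument, giving t.
n : t — k needs e; n needs nothing (atomic); neither fits.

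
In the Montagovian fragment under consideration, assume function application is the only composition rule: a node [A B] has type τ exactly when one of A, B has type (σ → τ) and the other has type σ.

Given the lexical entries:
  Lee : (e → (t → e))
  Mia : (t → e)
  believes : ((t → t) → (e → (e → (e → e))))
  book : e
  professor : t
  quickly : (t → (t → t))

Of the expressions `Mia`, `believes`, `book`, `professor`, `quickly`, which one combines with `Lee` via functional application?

book

Mia : (t → e) — Lee needs e; Mia needs t; neither fits.
believes : ((t → t) → (e → (e → (e → e)))) — Lee needs e; believes needs (t → t); neither fits.
book — combines: Lee : (e → (t → e)) takes book : e as argument, giving (t → e).
professor : t — Lee needs e; professor needs nothing (atomic); neither fits.
quickly : (t → (t → t)) — Lee needs e; quickly needs t; neither fits.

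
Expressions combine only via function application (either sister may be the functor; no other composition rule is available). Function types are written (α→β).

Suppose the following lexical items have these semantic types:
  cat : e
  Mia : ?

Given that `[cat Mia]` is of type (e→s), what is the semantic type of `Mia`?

At [cat Mia] (required: (e→s)): cat is e, which is not a function with range (e→s); hence Mia is the functor — type (e→(e→s)).

(e→(e→s))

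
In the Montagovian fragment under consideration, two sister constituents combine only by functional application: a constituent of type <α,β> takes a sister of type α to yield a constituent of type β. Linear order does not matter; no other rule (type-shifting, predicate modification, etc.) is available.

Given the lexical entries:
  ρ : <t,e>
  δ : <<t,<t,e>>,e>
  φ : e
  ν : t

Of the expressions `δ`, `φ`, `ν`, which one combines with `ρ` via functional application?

δ : <<t,<t,e>>,e> — neither side's domain matches the other.
φ : e — neither side's domain matches the other.
ν — combines: ρ : <t,e> takes ν : t as argument, giving e.

ν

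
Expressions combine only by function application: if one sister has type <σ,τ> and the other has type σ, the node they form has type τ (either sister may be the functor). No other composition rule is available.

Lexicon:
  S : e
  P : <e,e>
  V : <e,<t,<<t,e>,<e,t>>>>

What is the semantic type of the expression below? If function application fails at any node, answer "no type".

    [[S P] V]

<t,<<t,e>,<e,t>>>

At [S P], P : <e,e> takes S : e, giving e.
At [[S P] V], V : <e,<t,<<t,e>,<e,t>>>> takes [S P] : e, giving <t,<<t,e>,<e,t>>>.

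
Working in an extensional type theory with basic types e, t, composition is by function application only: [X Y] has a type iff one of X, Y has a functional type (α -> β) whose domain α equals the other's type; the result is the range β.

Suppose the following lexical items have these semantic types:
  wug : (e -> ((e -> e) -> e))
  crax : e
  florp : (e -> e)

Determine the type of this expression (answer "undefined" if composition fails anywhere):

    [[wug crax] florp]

At [wug crax], wug : (e -> ((e -> e) -> e)) takes crax : e, giving ((e -> e) -> e).
At [[wug crax] florp], [wug crax] : ((e -> e) -> e) takes florp : (e -> e), giving e.

e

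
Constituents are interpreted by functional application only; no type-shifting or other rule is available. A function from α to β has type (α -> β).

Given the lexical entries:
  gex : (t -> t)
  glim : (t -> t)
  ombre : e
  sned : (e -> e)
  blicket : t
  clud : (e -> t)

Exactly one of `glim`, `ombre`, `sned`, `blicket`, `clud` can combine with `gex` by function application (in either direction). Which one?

blicket

glim : (t -> t) — no; gex wants t, and glim wants t.
ombre : e — no; gex wants t, and ombre wants nothing (atomic).
sned : (e -> e) — no; gex wants t, and sned wants e.
blicket — combines: gex : (t -> t) takes blicket : t as argument, giving t.
clud : (e -> t) — no; gex wants t, and clud wants e.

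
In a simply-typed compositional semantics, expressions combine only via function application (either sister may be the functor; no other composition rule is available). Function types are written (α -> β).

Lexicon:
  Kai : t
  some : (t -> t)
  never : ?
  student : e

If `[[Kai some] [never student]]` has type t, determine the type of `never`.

(e -> (t -> t))

At [[Kai some] [never student]] (required: t): [Kai some] is t, which is not a function with range t; hence [never student] is the functor — type (t -> t).
At [never student] (required: (t -> t)): student is e, which is not a function with range (t -> t); hence never is the functor — type (e -> (t -> t)).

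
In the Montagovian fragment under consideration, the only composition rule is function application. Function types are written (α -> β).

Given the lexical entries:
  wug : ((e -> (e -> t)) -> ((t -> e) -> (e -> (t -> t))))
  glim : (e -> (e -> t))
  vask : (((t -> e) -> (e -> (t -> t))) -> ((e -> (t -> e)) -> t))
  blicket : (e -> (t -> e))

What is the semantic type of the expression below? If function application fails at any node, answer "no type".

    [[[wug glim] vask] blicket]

[wug glim] — wug of type ((e -> (e -> t)) -> ((t -> e) -> (e -> (t -> t)))) combines with glim of type (e -> (e -> t)): type ((t -> e) -> (e -> (t -> t))).
[[wug glim] vask] — vask of type (((t -> e) -> (e -> (t -> t))) -> ((e -> (t -> e)) -> t)) combines with [wug glim] of type ((t -> e) -> (e -> (t -> t))): type ((e -> (t -> e)) -> t).
[[[wug glim] vask] blicket] — [[wug glim] vask] of type ((e -> (t -> e)) -> t) combines with blicket of type (e -> (t -> e)): type t.

t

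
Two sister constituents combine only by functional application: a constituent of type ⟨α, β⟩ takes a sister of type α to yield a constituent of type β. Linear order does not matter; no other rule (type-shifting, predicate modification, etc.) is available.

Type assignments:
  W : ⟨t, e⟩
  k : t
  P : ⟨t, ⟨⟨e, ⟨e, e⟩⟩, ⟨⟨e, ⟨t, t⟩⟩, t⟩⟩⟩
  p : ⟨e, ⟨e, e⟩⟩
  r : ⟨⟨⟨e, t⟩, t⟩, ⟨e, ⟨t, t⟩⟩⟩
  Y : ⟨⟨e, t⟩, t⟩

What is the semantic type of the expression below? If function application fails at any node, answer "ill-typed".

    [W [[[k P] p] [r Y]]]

e

[k P] — P of type ⟨t, ⟨⟨e, ⟨e, e⟩⟩, ⟨⟨e, ⟨t, t⟩⟩, t⟩⟩⟩ combines with k of type t: type ⟨⟨e, ⟨e, e⟩⟩, ⟨⟨e, ⟨t, t⟩⟩, t⟩⟩.
[[k P] p] — [k P] of type ⟨⟨e, ⟨e, e⟩⟩, ⟨⟨e, ⟨t, t⟩⟩, t⟩⟩ combines with p of type ⟨e, ⟨e, e⟩⟩: type ⟨⟨e, ⟨t, t⟩⟩, t⟩.
[r Y] — r of type ⟨⟨⟨e, t⟩, t⟩, ⟨e, ⟨t, t⟩⟩⟩ combines with Y of type ⟨⟨e, t⟩, t⟩: type ⟨e, ⟨t, t⟩⟩.
[[[k P] p] [r Y]] — [[k P] p] of type ⟨⟨e, ⟨t, t⟩⟩, t⟩ combines with [r Y] of type ⟨e, ⟨t, t⟩⟩: type t.
[W [[[k P] p] [r Y]]] — W of type ⟨t, e⟩ combines with [[[k P] p] [r Y]] of type t: type e.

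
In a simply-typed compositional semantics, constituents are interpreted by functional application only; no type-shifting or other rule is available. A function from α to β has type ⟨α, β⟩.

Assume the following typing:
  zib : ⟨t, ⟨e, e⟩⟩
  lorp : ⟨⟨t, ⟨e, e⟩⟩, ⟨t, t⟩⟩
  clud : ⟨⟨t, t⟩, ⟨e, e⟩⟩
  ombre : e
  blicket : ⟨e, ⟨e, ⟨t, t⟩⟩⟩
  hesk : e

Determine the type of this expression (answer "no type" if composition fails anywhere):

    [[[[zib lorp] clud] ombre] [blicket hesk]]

At [zib lorp], lorp : ⟨⟨t, ⟨e, e⟩⟩, ⟨t, t⟩⟩ takes zib : ⟨t, ⟨e, e⟩⟩, giving ⟨t, t⟩.
At [[zib lorp] clud], clud : ⟨⟨t, t⟩, ⟨e, e⟩⟩ takes [zib lorp] : ⟨t, t⟩, giving ⟨e, e⟩.
At [[[zib lorp] clud] ombre], [[zib lorp] clud] : ⟨e, e⟩ takes ombre : e, giving e.
At [blicket hesk], blicket : ⟨e, ⟨e, ⟨t, t⟩⟩⟩ takes hesk : e, giving ⟨e, ⟨t, t⟩⟩.
At [[[[zib lorp] clud] ombre] [blicket hesk]], [blicket hesk] : ⟨e, ⟨t, t⟩⟩ takes [[[zib lorp] clud] ombre] : e, giving ⟨t, t⟩.

⟨t, t⟩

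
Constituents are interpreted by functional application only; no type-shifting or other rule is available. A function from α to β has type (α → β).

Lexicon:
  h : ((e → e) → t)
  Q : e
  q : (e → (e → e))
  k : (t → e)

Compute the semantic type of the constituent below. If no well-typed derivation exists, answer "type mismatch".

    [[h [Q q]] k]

[Q q] — q of type (e → (e → e)) combines with Q of type e: type (e → e).
[h [Q q]] — h of type ((e → e) → t) combines with [Q q] of type (e → e): type t.
[[h [Q q]] k] — k of type (t → e) combines with [h [Q q]] of type t: type e.

e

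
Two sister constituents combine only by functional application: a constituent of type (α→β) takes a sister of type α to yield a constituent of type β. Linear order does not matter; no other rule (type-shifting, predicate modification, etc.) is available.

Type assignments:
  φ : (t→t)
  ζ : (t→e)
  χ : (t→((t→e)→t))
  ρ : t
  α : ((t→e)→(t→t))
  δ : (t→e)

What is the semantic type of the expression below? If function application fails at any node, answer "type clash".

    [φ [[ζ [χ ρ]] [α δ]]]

t

[χ ρ]: χ is (t→((t→e)→t)), ρ is t; result ((t→e)→t).
[ζ [χ ρ]]: [χ ρ] is ((t→e)→t), ζ is (t→e); result t.
[α δ]: α is ((t→e)→(t→t)), δ is (t→e); result (t→t).
[[ζ [χ ρ]] [α δ]]: [α δ] is (t→t), [ζ [χ ρ]] is t; result t.
[φ [[ζ [χ ρ]] [α δ]]]: φ is (t→t), [[ζ [χ ρ]] [α δ]] is t; result t.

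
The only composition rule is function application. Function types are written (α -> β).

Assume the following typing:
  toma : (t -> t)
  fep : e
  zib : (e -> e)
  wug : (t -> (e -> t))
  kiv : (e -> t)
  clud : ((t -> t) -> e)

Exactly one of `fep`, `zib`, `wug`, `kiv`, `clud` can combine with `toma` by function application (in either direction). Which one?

clud

fep : e — no; toma wants t, and fep wants nothing (atomic).
zib : (e -> e) — no; toma wants t, and zib wants e.
wug : (t -> (e -> t)) — no; toma wants t, and wug wants t.
kiv : (e -> t) — no; toma wants t, and kiv wants e.
clud — combines: clud : ((t -> t) -> e) takes toma : (t -> t) as argument, giving e.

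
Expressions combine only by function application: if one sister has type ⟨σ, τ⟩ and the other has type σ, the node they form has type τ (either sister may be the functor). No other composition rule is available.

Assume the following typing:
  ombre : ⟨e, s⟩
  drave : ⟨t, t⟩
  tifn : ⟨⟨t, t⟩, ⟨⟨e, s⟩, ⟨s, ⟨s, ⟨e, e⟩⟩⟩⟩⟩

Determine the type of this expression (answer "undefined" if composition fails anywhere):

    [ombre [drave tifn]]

⟨s, ⟨s, ⟨e, e⟩⟩⟩

[drave tifn] — tifn of type ⟨⟨t, t⟩, ⟨⟨e, s⟩, ⟨s, ⟨s, ⟨e, e⟩⟩⟩⟩⟩ combines with drave of type ⟨t, t⟩: type ⟨⟨e, s⟩, ⟨s, ⟨s, ⟨e, e⟩⟩⟩⟩.
[ombre [drave tifn]] — [drave tifn] of type ⟨⟨e, s⟩, ⟨s, ⟨s, ⟨e, e⟩⟩⟩⟩ combines with ombre of type ⟨e, s⟩: type ⟨s, ⟨s, ⟨e, e⟩⟩⟩.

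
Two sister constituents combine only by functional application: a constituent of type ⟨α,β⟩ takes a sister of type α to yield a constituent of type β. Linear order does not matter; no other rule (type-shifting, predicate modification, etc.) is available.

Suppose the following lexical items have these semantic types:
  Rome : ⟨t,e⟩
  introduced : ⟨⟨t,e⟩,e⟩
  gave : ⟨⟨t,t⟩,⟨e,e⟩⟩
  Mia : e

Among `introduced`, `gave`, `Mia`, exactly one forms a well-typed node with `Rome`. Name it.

introduced

introduced — combines: introduced : ⟨⟨t,e⟩,e⟩ takes Rome : ⟨t,e⟩ as argument, giving e.
gave : ⟨⟨t,t⟩,⟨e,e⟩⟩ — Rome needs t; gave needs ⟨t,t⟩; neither fits.
Mia : e — Rome needs t; Mia needs nothing (atomic); neither fits.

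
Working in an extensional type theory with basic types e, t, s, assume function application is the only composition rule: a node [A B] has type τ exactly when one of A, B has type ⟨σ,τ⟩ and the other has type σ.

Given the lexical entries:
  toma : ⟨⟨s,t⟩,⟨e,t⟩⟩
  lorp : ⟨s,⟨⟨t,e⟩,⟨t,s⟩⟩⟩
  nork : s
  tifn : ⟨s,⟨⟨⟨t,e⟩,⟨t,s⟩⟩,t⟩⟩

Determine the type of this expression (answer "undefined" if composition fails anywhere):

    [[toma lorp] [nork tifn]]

[toma lorp]: ⟨⟨s,t⟩,⟨e,t⟩⟩ with ⟨s,⟨⟨t,e⟩,⟨t,s⟩⟩⟩ — neither is a function whose domain matches the other; composition fails here.

undefined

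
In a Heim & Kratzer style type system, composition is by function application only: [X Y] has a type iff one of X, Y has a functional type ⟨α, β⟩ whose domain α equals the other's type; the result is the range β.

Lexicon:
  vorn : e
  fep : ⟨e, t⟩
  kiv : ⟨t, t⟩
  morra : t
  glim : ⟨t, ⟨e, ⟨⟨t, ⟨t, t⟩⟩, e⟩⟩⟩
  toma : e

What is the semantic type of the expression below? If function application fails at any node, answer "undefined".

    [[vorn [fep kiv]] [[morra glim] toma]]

[fep kiv]: ⟨e, t⟩ and ⟨t, t⟩ cannot combine by function application — type clash.

undefined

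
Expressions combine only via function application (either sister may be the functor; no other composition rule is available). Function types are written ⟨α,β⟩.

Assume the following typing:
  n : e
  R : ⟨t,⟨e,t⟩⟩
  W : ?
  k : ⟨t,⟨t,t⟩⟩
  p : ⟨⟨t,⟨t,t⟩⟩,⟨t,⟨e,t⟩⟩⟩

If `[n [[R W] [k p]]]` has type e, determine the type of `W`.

[n [[R W] [k p]]] must have type e. The sister n has type e; that is not a function onto e, so [[R W] [k p]] must be the functor, of type ⟨e,e⟩.
[[R W] [k p]] must have type ⟨e,e⟩. The sister [k p] has type ⟨t,⟨e,t⟩⟩; that is not a function onto ⟨e,e⟩, so [R W] must be the functor, of type ⟨⟨t,⟨e,t⟩⟩,⟨e,e⟩⟩.
[R W] must have type ⟨⟨t,⟨e,t⟩⟩,⟨e,e⟩⟩. The sister R has type ⟨t,⟨e,t⟩⟩; that is not a function onto ⟨⟨t,⟨e,t⟩⟩,⟨e,e⟩⟩, so W must be the functor, of type ⟨⟨t,⟨e,t⟩⟩,⟨⟨t,⟨e,t⟩⟩,⟨e,e⟩⟩⟩.

⟨⟨t,⟨e,t⟩⟩,⟨⟨t,⟨e,t⟩⟩,⟨e,e⟩⟩⟩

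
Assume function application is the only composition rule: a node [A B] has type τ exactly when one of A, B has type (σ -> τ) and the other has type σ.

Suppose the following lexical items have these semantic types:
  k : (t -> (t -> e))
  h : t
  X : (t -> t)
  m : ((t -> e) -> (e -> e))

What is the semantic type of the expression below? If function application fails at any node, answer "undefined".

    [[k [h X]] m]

[h X]: (t -> t) applied to t yields t.
[k [h X]]: (t -> (t -> e)) applied to t yields (t -> e).
[[k [h X]] m]: ((t -> e) -> (e -> e)) applied to (t -> e) yields (e -> e).

(e -> e)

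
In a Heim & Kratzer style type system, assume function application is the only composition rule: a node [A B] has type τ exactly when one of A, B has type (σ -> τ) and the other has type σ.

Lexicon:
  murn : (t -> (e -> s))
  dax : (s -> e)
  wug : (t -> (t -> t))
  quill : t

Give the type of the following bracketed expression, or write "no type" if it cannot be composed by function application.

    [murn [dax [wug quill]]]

At [wug quill], wug : (t -> (t -> t)) takes quill : t, giving (t -> t).
[dax [wug quill]]: (s -> e) and (t -> t) cannot combine by function application — type clash.

no type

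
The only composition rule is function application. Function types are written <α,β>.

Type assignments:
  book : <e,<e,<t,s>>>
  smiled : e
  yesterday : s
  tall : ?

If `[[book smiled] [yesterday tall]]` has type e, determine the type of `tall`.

For [[book smiled] [yesterday tall]] to have type e with [book smiled] of type <e,<t,s>>, [yesterday tall] must be the function: [yesterday tall] : <<e,<t,s>>,e>.
For [yesterday tall] to have type <<e,<t,s>>,e> with yesterday of type s, tall must be the function: tall : <s,<<e,<t,s>>,e>>.

<s,<<e,<t,s>>,e>>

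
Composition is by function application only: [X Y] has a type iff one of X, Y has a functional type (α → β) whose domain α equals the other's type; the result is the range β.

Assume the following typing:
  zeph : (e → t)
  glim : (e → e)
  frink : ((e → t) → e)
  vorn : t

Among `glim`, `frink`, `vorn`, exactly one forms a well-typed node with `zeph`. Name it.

frink

glim : (e → e) — no; zeph wants e, and glim wants e.
frink — combines: frink : ((e → t) → e) takes zeph : (e → t) as argument, giving e.
vorn : t — no; zeph wants e, and vorn wants nothing (atomic).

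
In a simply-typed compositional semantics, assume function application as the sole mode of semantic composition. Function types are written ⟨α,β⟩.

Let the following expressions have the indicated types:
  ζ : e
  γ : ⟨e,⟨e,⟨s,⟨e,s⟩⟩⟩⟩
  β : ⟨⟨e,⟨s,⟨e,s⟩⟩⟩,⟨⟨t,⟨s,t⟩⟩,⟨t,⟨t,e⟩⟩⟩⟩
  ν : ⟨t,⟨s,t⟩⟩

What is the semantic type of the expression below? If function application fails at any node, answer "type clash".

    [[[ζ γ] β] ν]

⟨t,⟨t,e⟩⟩

[ζ γ]: ⟨e,⟨e,⟨s,⟨e,s⟩⟩⟩⟩ applied to e yields ⟨e,⟨s,⟨e,s⟩⟩⟩.
[[ζ γ] β]: ⟨⟨e,⟨s,⟨e,s⟩⟩⟩,⟨⟨t,⟨s,t⟩⟩,⟨t,⟨t,e⟩⟩⟩⟩ applied to ⟨e,⟨s,⟨e,s⟩⟩⟩ yields ⟨⟨t,⟨s,t⟩⟩,⟨t,⟨t,e⟩⟩⟩.
[[[ζ γ] β] ν]: ⟨⟨t,⟨s,t⟩⟩,⟨t,⟨t,e⟩⟩⟩ applied to ⟨t,⟨s,t⟩⟩ yields ⟨t,⟨t,e⟩⟩.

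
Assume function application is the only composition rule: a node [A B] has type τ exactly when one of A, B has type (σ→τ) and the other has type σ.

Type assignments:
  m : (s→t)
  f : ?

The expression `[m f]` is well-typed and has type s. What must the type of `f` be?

At [m f] (required: s): m is (s→t), which is not a function with range s; hence f is the functor — type ((s→t)→s).

((s→t)→s)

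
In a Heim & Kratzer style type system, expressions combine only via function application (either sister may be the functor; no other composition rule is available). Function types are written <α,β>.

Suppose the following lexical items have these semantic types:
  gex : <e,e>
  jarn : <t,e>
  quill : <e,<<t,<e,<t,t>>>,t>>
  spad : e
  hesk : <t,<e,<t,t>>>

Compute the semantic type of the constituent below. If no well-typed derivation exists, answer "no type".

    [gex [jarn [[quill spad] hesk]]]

e

[quill spad]: <e,<<t,<e,<t,t>>>,t>> applied to e yields <<t,<e,<t,t>>>,t>.
[[quill spad] hesk]: <<t,<e,<t,t>>>,t> applied to <t,<e,<t,t>>> yields t.
[jarn [[quill spad] hesk]]: <t,e> applied to t yields e.
[gex [jarn [[quill spad] hesk]]]: <e,e> applied to e yields e.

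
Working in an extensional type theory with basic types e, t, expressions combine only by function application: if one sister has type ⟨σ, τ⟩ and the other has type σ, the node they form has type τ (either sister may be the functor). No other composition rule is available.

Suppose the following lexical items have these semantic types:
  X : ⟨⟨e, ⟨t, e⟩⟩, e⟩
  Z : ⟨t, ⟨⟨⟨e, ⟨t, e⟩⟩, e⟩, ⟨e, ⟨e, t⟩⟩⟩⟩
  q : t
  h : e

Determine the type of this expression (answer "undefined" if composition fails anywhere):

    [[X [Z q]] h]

[Z q]: ⟨t, ⟨⟨⟨e, ⟨t, e⟩⟩, e⟩, ⟨e, ⟨e, t⟩⟩⟩⟩ applied to t yields ⟨⟨⟨e, ⟨t, e⟩⟩, e⟩, ⟨e, ⟨e, t⟩⟩⟩.
[X [Z q]]: ⟨⟨⟨e, ⟨t, e⟩⟩, e⟩, ⟨e, ⟨e, t⟩⟩⟩ applied to ⟨⟨e, ⟨t, e⟩⟩, e⟩ yields ⟨e, ⟨e, t⟩⟩.
[[X [Z q]] h]: ⟨e, ⟨e, t⟩⟩ applied to e yields ⟨e, t⟩.

⟨e, t⟩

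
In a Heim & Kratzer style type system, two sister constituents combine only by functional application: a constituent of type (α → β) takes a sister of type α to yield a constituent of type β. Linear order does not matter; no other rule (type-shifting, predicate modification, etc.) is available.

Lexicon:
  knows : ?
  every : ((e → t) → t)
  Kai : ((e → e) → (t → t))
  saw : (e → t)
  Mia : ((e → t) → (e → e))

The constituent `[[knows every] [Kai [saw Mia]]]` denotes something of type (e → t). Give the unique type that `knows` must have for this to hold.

(((e → t) → t) → ((t → t) → (e → t)))

At [[knows every] [Kai [saw Mia]]] (required: (e → t)): [Kai [saw Mia]] is (t → t), which is not a function with range (e → t); hence [knows every] is the functor — type ((t → t) → (e → t)).
At [knows every] (required: ((t → t) → (e → t))): every is ((e → t) → t), which is not a function with range ((t → t) → (e → t)); hence knows is the functor — type (((e → t) → t) → ((t → t) → (e → t))).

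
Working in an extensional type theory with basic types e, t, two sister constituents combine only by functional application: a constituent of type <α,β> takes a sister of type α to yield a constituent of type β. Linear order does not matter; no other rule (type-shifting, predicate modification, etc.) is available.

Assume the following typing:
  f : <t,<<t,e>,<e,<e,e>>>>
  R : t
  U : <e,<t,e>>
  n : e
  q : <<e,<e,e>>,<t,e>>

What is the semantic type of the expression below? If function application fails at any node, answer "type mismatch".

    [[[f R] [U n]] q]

<t,e>

[f R]: <t,<<t,e>,<e,<e,e>>>> applied to t yields <<t,e>,<e,<e,e>>>.
[U n]: <e,<t,e>> applied to e yields <t,e>.
[[f R] [U n]]: <<t,e>,<e,<e,e>>> applied to <t,e> yields <e,<e,e>>.
[[[f R] [U n]] q]: <<e,<e,e>>,<t,e>> applied to <e,<e,e>> yields <t,e>.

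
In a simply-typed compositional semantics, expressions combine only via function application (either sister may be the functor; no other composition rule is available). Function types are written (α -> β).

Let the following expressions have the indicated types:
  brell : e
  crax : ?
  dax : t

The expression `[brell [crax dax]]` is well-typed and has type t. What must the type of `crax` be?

(t -> (e -> t))

[brell [crax dax]] must have type t. The sister brell has type e; that is not a function onto t, so [crax dax] must be the functor, of type (e -> t).
[crax dax] must have type (e -> t). The sister dax has type t; that is not a function onto (e -> t), so crax must be the functor, of type (t -> (e -> t)).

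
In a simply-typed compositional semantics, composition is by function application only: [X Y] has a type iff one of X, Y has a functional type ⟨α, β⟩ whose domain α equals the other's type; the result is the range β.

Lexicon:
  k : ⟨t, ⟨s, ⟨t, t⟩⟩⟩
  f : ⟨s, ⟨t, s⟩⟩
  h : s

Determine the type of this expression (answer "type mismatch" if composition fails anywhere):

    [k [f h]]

[f h]: f is ⟨s, ⟨t, s⟩⟩, h is s; result ⟨t, s⟩.
[k [f h]]: ⟨t, ⟨s, ⟨t, t⟩⟩⟩ and ⟨t, s⟩ cannot combine by function application — type clash.

type mismatch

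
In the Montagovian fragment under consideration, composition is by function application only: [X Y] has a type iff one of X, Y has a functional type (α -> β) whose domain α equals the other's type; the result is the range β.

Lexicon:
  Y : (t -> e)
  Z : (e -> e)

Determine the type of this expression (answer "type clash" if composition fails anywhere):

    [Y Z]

type clash

[Y Z]: (t -> e) with (e -> e) — neither is a function whose domain matches the other; composition fails here.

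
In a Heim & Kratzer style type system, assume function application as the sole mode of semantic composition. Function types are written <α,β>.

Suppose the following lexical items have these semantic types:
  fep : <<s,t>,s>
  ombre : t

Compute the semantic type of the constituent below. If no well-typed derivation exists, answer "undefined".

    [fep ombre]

undefined

[fep ombre]: <<s,t>,s> and t cannot combine by function application — type clash.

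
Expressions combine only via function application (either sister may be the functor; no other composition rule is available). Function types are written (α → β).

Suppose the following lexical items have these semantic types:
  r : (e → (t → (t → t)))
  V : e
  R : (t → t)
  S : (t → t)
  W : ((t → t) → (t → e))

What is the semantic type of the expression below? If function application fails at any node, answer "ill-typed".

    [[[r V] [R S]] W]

ill-typed

At [r V], r : (e → (t → (t → t))) takes V : e, giving (t → (t → t)).
[R S]: (t → t) and (t → t) cannot combine by function application — type clash.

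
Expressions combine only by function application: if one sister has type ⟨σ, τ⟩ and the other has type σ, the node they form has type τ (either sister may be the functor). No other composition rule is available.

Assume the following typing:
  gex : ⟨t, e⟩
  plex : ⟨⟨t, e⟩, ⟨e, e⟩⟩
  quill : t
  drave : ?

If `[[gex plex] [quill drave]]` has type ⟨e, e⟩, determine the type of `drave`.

⟨t, ⟨⟨e, e⟩, ⟨e, e⟩⟩⟩

[[gex plex] [quill drave]] is required to be ⟨e, e⟩. [gex plex] : ⟨e, e⟩ cannot yield ⟨e, e⟩ as functor, so [quill drave] : ⟨⟨e, e⟩, ⟨e, e⟩⟩.
[quill drave] is required to be ⟨⟨e, e⟩, ⟨e, e⟩⟩. quill : t cannot yield ⟨⟨e, e⟩, ⟨e, e⟩⟩ as functor, so drave : ⟨t, ⟨⟨e, e⟩, ⟨e, e⟩⟩⟩.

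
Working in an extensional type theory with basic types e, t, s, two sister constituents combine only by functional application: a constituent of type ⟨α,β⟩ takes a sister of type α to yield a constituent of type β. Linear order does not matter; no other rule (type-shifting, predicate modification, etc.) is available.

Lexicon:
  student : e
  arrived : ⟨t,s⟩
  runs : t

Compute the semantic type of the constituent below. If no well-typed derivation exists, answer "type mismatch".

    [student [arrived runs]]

type mismatch

[arrived runs]: ⟨t,s⟩ applied to t yields s.
[student [arrived runs]]: e and s cannot combine by function application — type clash.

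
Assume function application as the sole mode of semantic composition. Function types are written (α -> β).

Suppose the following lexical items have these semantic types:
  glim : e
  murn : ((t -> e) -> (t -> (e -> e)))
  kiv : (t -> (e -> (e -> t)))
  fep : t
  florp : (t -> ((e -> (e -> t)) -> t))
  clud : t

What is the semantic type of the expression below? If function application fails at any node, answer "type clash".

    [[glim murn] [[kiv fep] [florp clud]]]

At [glim murn]: neither e nor ((t -> e) -> (t -> (e -> e))) can take the other as argument; the node is ill-typed.

type clash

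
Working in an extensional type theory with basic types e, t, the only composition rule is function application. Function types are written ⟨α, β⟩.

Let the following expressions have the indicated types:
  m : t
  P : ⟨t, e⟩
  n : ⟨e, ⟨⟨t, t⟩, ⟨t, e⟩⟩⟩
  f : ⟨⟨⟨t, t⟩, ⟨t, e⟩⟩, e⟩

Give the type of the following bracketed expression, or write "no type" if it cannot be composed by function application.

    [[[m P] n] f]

e

[m P]: ⟨t, e⟩ applied to t yields e.
[[m P] n]: ⟨e, ⟨⟨t, t⟩, ⟨t, e⟩⟩⟩ applied to e yields ⟨⟨t, t⟩, ⟨t, e⟩⟩.
[[[m P] n] f]: ⟨⟨⟨t, t⟩, ⟨t, e⟩⟩, e⟩ applied to ⟨⟨t, t⟩, ⟨t, e⟩⟩ yields e.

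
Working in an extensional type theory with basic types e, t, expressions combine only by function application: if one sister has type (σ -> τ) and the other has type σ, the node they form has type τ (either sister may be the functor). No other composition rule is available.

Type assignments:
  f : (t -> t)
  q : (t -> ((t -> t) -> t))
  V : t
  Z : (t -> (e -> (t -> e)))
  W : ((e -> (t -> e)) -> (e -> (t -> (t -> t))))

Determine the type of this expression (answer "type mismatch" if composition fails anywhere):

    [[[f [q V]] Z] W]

[q V] — q of type (t -> ((t -> t) -> t)) combines with V of type t: type ((t -> t) -> t).
[f [q V]] — [q V] of type ((t -> t) -> t) combines with f of type (t -> t): type t.
[[f [q V]] Z] — Z of type (t -> (e -> (t -> e))) combines with [f [q V]] of type t: type (e -> (t -> e)).
[[[f [q V]] Z] W] — W of type ((e -> (t -> e)) -> (e -> (t -> (t -> t)))) combines with [[f [q V]] Z] of type (e -> (t -> e)): type (e -> (t -> (t -> t))).

(e -> (t -> (t -> t)))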